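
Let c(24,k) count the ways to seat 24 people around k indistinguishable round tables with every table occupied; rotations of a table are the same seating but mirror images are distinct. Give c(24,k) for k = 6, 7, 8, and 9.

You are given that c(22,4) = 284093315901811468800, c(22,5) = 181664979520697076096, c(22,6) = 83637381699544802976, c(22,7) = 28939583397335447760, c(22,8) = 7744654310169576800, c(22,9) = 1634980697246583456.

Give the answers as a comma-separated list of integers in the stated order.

50779532534302850198976, 18588776355051949776576, 5304713715525445812976, 1204749260161737632496

i=23: T(23,5)=284093315901811468800+22·181664979520697076096=4280722865357147142912 | T(23,6)=181664979520697076096+22·83637381699544802976=2021687376910682741568 | T(23,7)=83637381699544802976+22·28939583397335447760=720308216440924653696 | T(23,8)=28939583397335447760+22·7744654310169576800=199321978221066137360 | T(23,9)=7744654310169576800+22·1634980697246583456=43714229649594412832
i=24: T(24,6)=4280722865357147142912+23·2021687376910682741568=50779532534302850198976 | T(24,7)=2021687376910682741568+23·720308216440924653696=18588776355051949776576 | T(24,8)=720308216440924653696+23·199321978221066137360=5304713715525445812976 | T(24,9)=199321978221066137360+23·43714229649594412832=1204749260161737632496
Read c(24,6) = 50779532534302850198976, c(24,7) = 18588776355051949776576, c(24,8) = 5304713715525445812976, c(24,9) = 1204749260161737632496.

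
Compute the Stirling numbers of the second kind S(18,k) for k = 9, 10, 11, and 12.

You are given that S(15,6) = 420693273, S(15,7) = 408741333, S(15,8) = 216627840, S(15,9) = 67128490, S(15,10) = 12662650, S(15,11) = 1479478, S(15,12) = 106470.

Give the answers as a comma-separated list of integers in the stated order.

106175395755, 37112163803, 8391004908, 1256328866

@16  (16,7):408741333·7+420693273→3281882604, (16,8):216627840·8+408741333→2141764053, (16,9):67128490·9+216627840→820784250, (16,10):12662650·10+67128490→193754990, (16,11):1479478·11+12662650→28936908, (16,12):106470·12+1479478→2757118
@17  (17,8):2141764053·8+3281882604→20415995028, (17,9):820784250·9+2141764053→9528822303, (17,10):193754990·10+820784250→2758334150, (17,11):28936908·11+193754990→512060978, (17,12):2757118·12+28936908→62022324
@18  (18,9):9528822303·9+20415995028→106175395755, (18,10):2758334150·10+9528822303→37112163803, (18,11):512060978·11+2758334150→8391004908, (18,12):62022324·12+512060978→1256328866
Read S(18,9) = 106175395755, S(18,10) = 37112163803, S(18,11) = 8391004908, S(18,12) = 1256328866.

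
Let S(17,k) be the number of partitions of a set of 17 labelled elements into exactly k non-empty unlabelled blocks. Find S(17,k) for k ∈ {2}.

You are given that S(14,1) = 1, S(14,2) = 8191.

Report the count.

[15] T[15,1]:1*1+0=1 · T[15,2]:2*8191+1=16383
[16] T[16,1]:1*1+0=1 · T[16,2]:2*16383+1=32767
[17] T[17,2]:2*32767+1=65535
Read S(17,2) = 65535.

65535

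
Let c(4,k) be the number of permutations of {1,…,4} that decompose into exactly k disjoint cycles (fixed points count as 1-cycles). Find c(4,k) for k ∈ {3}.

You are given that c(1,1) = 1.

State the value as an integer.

row 2: T[2][1]=1·1+0=1  T[2][2]=1·0+1=1
row 3: T[3][2]=2·1+1=3  T[3][3]=2·0+1=1
row 4: T[4][3]=3·1+3=6
Read c(4,3) = 6.

6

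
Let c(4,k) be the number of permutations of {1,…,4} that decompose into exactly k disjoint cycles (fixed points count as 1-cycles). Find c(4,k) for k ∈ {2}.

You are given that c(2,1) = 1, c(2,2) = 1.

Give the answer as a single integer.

11

row 3: T[3][1]=2·1+0=2  T[3][2]=2·1+1=3
row 4: T[4][2]=3·3+2=11
Read c(4,2) = 11.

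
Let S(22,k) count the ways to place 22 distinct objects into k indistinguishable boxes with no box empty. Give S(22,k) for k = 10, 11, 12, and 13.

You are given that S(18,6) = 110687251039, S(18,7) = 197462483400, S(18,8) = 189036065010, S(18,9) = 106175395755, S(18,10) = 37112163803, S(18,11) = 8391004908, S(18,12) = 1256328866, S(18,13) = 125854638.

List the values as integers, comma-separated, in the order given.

835143799377954, 366282500870286, 108823356051137, 22496861868481

[19] T[19,7]:7*197462483400+110687251039=1492924634839 · T[19,8]:8*189036065010+197462483400=1709751003480 · T[19,9]:9*106175395755+189036065010=1144614626805 · T[19,10]:10*37112163803+106175395755=477297033785 · T[19,11]:11*8391004908+37112163803=129413217791 · T[19,12]:12*1256328866+8391004908=23466951300 · T[19,13]:13*125854638+1256328866=2892439160
[20] T[20,8]:8*1709751003480+1492924634839=15170932662679 · T[20,9]:9*1144614626805+1709751003480=12011282644725 · T[20,10]:10*477297033785+1144614626805=5917584964655 · T[20,11]:11*129413217791+477297033785=1900842429486 · T[20,12]:12*23466951300+129413217791=411016633391 · T[20,13]:13*2892439160+23466951300=61068660380
[21] T[21,9]:9*12011282644725+15170932662679=123272476465204 · T[21,10]:10*5917584964655+12011282644725=71187132291275 · T[21,11]:11*1900842429486+5917584964655=26826851689001 · T[21,12]:12*411016633391+1900842429486=6833042030178 · T[21,13]:13*61068660380+411016633391=1204909218331
[22] T[22,10]:10*71187132291275+123272476465204=835143799377954 · T[22,11]:11*26826851689001+71187132291275=366282500870286 · T[22,12]:12*6833042030178+26826851689001=108823356051137 · T[22,13]:13*1204909218331+6833042030178=22496861868481
Read S(22,10) = 835143799377954, S(22,11) = 366282500870286, S(22,12) = 108823356051137, S(22,13) = 22496861868481.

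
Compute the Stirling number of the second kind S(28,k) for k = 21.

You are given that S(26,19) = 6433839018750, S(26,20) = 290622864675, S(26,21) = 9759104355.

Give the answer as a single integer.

22653141490980

[27] T[27,20]:20*290622864675+6433839018750=12246296312250 · T[27,21]:21*9759104355+290622864675=495564056130
[28] T[28,21]:21*495564056130+12246296312250=22653141490980
Read S(28,21) = 22653141490980.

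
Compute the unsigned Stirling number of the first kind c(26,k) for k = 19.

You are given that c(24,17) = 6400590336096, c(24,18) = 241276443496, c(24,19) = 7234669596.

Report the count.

@25  (25,18):241276443496·24+6400590336096→12191224980000, (25,19):7234669596·24+241276443496→414908513800
@26  (26,19):414908513800·25+12191224980000→22563937825000
Read c(26,19) = 22563937825000.

22563937825000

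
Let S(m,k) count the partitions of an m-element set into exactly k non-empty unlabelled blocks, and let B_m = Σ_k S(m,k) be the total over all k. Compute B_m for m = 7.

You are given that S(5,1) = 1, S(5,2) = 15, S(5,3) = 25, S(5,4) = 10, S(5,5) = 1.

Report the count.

877

r6: T_6,1=1×1+0=1; T_6,2=2×15+1=31; T_6,3=3×25+15=90; T_6,4=4×10+25=65; T_6,5=5×1+10=15; T_6,6=6×0+1=1
r7: T_7,1=1×1+0=1; T_7,2=2×31+1=63; T_7,3=3×90+31=301; T_7,4=4×65+90=350; T_7,5=5×15+65=140; T_7,6=6×1+15=21; T_7,7=7×0+1=1
B_7 = ΣS(7,k) = 1+63+301+350+140+21+1 = 877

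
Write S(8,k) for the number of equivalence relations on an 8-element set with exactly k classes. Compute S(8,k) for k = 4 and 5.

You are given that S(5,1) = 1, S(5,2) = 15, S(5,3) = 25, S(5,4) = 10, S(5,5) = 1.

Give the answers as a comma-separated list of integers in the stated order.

1701, 1050

[6] T[6,2]:2*15+1=31 · T[6,3]:3*25+15=90 · T[6,4]:4*10+25=65 · T[6,5]:5*1+10=15
[7] T[7,3]:3*90+31=301 · T[7,4]:4*65+90=350 · T[7,5]:5*15+65=140
[8] T[8,4]:4*350+301=1701 · T[8,5]:5*140+350=1050
Read S(8,4) = 1701, S(8,5) = 1050.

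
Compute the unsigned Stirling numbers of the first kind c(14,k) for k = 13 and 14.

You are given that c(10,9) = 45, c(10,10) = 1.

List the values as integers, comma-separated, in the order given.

91, 1

i=11: T(11,10)=45+10·1=55 | T(11,11)=1+10·0=1
i=12: T(12,11)=55+11·1=66 | T(12,12)=1+11·0=1
i=13: T(13,12)=66+12·1=78 | T(13,13)=1+12·0=1
i=14: T(14,13)=78+13·1=91 | T(14,14)=1+13·0=1
Read c(14,13) = 91, c(14,14) = 1.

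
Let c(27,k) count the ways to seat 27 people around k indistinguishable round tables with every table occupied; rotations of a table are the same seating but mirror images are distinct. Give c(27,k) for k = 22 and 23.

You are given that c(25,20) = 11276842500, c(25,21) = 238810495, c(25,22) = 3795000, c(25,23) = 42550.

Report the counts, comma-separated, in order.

25922927745, 460012995

row 26: T[26][21]=25·238810495+11276842500=17247104875  T[26][22]=25·3795000+238810495=333685495  T[26][23]=25·42550+3795000=4858750
row 27: T[27][22]=26·333685495+17247104875=25922927745  T[27][23]=26·4858750+333685495=460012995
Read c(27,22) = 25922927745, c(27,23) = 460012995.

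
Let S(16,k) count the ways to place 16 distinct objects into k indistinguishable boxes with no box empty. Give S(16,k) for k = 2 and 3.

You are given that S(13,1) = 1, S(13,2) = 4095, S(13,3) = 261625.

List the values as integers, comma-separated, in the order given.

32767, 7141686

[14] T[14,1]:1*1+0=1 · T[14,2]:2*4095+1=8191 · T[14,3]:3*261625+4095=788970
[15] T[15,1]:1*1+0=1 · T[15,2]:2*8191+1=16383 · T[15,3]:3*788970+8191=2375101
[16] T[16,2]:2*16383+1=32767 · T[16,3]:3*2375101+16383=7141686
Read S(16,2) = 32767, S(16,3) = 7141686.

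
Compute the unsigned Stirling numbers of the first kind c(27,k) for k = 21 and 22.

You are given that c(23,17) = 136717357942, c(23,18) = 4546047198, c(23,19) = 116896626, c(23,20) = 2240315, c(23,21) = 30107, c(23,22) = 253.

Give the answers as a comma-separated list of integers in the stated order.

1145254303050, 25922927745

r24: T_24,18=23×4546047198+136717357942=241276443496; T_24,19=23×116896626+4546047198=7234669596; T_24,20=23×2240315+116896626=168423871; T_24,21=23×30107+2240315=2932776; T_24,22=23×253+30107=35926
r25: T_25,19=24×7234669596+241276443496=414908513800; T_25,20=24×168423871+7234669596=11276842500; T_25,21=24×2932776+168423871=238810495; T_25,22=24×35926+2932776=3795000
r26: T_26,20=25×11276842500+414908513800=696829576300; T_26,21=25×238810495+11276842500=17247104875; T_26,22=25×3795000+238810495=333685495
r27: T_27,21=26×17247104875+696829576300=1145254303050; T_27,22=26×333685495+17247104875=25922927745
Read c(27,21) = 1145254303050, c(27,22) = 25922927745.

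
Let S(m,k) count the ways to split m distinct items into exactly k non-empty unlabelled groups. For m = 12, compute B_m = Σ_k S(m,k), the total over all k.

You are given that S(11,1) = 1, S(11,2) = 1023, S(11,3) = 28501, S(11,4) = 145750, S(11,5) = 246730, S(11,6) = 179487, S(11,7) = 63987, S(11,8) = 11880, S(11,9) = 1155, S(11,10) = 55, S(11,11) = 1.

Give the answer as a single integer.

4213597

row 12: T[12][1]=1·1+0=1  T[12][2]=2·1023+1=2047  T[12][3]=3·28501+1023=86526  T[12][4]=4·145750+28501=611501  T[12][5]=5·246730+145750=1379400  T[12][6]=6·179487+246730=1323652  T[12][7]=7·63987+179487=627396  T[12][8]=8·11880+63987=159027  T[12][9]=9·1155+11880=22275  T[12][10]=10·55+1155=1705  T[12][11]=11·1+55=66  T[12][12]=12·0+1=1
B_12 = ΣS(12,k) = 1+2047+86526+611501+1379400+1323652+627396+159027+22275+1705+66+1 = 4213597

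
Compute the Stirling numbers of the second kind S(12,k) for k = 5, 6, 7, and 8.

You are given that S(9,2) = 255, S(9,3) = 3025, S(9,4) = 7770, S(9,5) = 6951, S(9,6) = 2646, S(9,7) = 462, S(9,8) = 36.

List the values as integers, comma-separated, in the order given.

1379400, 1323652, 627396, 159027

r10: T_10,3=3×3025+255=9330; T_10,4=4×7770+3025=34105; T_10,5=5×6951+7770=42525; T_10,6=6×2646+6951=22827; T_10,7=7×462+2646=5880; T_10,8=8×36+462=750
r11: T_11,4=4×34105+9330=145750; T_11,5=5×42525+34105=246730; T_11,6=6×22827+42525=179487; T_11,7=7×5880+22827=63987; T_11,8=8×750+5880=11880
r12: T_12,5=5×246730+145750=1379400; T_12,6=6×179487+246730=1323652; T_12,7=7×63987+179487=627396; T_12,8=8×11880+63987=159027
Read S(12,5) = 1379400, S(12,6) = 1323652, S(12,7) = 627396, S(12,8) = 159027.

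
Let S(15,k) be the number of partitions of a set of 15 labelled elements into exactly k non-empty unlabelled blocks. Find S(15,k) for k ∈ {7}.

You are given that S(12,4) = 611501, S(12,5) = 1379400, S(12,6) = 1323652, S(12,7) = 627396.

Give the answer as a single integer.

@13  (13,5):1379400·5+611501→7508501, (13,6):1323652·6+1379400→9321312, (13,7):627396·7+1323652→5715424
@14  (14,6):9321312·6+7508501→63436373, (14,7):5715424·7+9321312→49329280
@15  (15,7):49329280·7+63436373→408741333
Read S(15,7) = 408741333.

408741333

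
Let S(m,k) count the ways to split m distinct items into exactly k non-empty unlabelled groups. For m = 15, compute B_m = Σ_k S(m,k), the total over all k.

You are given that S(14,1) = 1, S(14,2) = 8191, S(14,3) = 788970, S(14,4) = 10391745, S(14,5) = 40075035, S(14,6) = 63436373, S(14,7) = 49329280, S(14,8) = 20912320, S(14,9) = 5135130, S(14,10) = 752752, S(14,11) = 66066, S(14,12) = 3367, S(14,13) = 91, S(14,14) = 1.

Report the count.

1382958545

i=15: T(15,1)=0+1·1=1 | T(15,2)=1+2·8191=16383 | T(15,3)=8191+3·788970=2375101 | T(15,4)=788970+4·10391745=42355950 | T(15,5)=10391745+5·40075035=210766920 | T(15,6)=40075035+6·63436373=420693273 | T(15,7)=63436373+7·49329280=408741333 | T(15,8)=49329280+8·20912320=216627840 | T(15,9)=20912320+9·5135130=67128490 | T(15,10)=5135130+10·752752=12662650 | T(15,11)=752752+11·66066=1479478 | T(15,12)=66066+12·3367=106470 | T(15,13)=3367+13·91=4550 | T(15,14)=91+14·1=105 | T(15,15)=1+15·0=1
B_15 = ΣS(15,k) = 1+16383+2375101+42355950+210766920+420693273+408741333+216627840+67128490+12662650+1479478+106470+4550+105+1 = 1382958545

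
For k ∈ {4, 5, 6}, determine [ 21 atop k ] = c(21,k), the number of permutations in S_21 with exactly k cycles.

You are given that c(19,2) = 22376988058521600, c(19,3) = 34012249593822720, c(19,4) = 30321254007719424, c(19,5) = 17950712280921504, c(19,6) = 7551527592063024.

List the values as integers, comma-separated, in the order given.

12870931245150988800, 8037811822645051776, 3599979517947607200

row 20: T[20][3]=19·34012249593822720+22376988058521600=668609730341153280  T[20][4]=19·30321254007719424+34012249593822720=610116075740491776  T[20][5]=19·17950712280921504+30321254007719424=371384787345228000  T[20][6]=19·7551527592063024+17950712280921504=161429736530118960
row 21: T[21][4]=20·610116075740491776+668609730341153280=12870931245150988800  T[21][5]=20·371384787345228000+610116075740491776=8037811822645051776  T[21][6]=20·161429736530118960+371384787345228000=3599979517947607200
Read c(21,4) = 12870931245150988800, c(21,5) = 8037811822645051776, c(21,6) = 3599979517947607200.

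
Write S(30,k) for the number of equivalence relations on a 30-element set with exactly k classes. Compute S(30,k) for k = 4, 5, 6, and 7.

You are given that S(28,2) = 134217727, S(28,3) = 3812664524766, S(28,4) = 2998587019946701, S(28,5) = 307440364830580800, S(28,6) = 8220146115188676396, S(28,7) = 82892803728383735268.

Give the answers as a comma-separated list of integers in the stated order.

48004081105038305, 7713000216608565075, 299310102746948685757, 4168916722553086402080

r29: T_29,3=3×3812664524766+134217727=11438127792025; T_29,4=4×2998587019946701+3812664524766=11998160744311570; T_29,5=5×307440364830580800+2998587019946701=1540200411172850701; T_29,6=6×8220146115188676396+307440364830580800=49628317055962639176; T_29,7=7×82892803728383735268+8220146115188676396=588469772213874823272
r30: T_30,4=4×11998160744311570+11438127792025=48004081105038305; T_30,5=5×1540200411172850701+11998160744311570=7713000216608565075; T_30,6=6×49628317055962639176+1540200411172850701=299310102746948685757; T_30,7=7×588469772213874823272+49628317055962639176=4168916722553086402080
Read S(30,4) = 48004081105038305, S(30,5) = 7713000216608565075, S(30,6) = 299310102746948685757, S(30,7) = 4168916722553086402080.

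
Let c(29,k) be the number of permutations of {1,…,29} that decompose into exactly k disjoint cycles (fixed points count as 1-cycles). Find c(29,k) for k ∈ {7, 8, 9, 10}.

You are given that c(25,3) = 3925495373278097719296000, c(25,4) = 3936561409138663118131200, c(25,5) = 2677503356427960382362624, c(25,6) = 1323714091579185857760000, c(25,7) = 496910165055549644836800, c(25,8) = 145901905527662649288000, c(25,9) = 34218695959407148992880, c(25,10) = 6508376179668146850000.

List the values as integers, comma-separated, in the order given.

[26] T[26,4]:25*3936561409138663118131200+3925495373278097719296000=102339530601744675672576000 · T[26,5]:25*2677503356427960382362624+3936561409138663118131200=70874145319837672677196800 · T[26,6]:25*1323714091579185857760000+2677503356427960382362624=35770355645907606826362624 · T[26,7]:25*496910165055549644836800+1323714091579185857760000=13746468217967926978680000 · T[26,8]:25*145901905527662649288000+496910165055549644836800=4144457803247115877036800 · T[26,9]:25*34218695959407148992880+145901905527662649288000=1001369304512841374110000 · T[26,10]:25*6508376179668146850000+34218695959407148992880=196928100451110820242880
[27] T[27,5]:26*70874145319837672677196800+102339530601744675672576000=1945067308917524165279692800 · T[27,6]:26*35770355645907606826362624+70874145319837672677196800=1000903392113435450162625024 · T[27,7]:26*13746468217967926978680000+35770355645907606826362624=393178529313073708272042624 · T[27,8]:26*4144457803247115877036800+13746468217967926978680000=121502371102392939781636800 · T[27,9]:26*1001369304512841374110000+4144457803247115877036800=30180059720580991603896800 · T[27,10]:26*196928100451110820242880+1001369304512841374110000=6121499916241722700424880
[28] T[28,6]:27*1000903392113435450162625024+1945067308917524165279692800=28969458895980281319670568448 · T[28,7]:27*393178529313073708272042624+1000903392113435450162625024=11616723683566425573507775872 · T[28,8]:27*121502371102392939781636800+393178529313073708272042624=3673742549077683082376236224 · T[28,9]:27*30180059720580991603896800+121502371102392939781636800=936363983558079713086850400 · T[28,10]:27*6121499916241722700424880+30180059720580991603896800=195460557459107504515368560
[29] T[29,7]:28*11616723683566425573507775872+28969458895980281319670568448=354237722035840197377888292864 · T[29,8]:28*3673742549077683082376236224+11616723683566425573507775872=114481515057741551880042390144 · T[29,9]:28*936363983558079713086850400+3673742549077683082376236224=29891934088703915048808047424 · T[29,10]:28*195460557459107504515368560+936363983558079713086850400=6409259592413089839517170080
Read c(29,7) = 354237722035840197377888292864, c(29,8) = 114481515057741551880042390144, c(29,9) = 29891934088703915048808047424, c(29,10) = 6409259592413089839517170080.

354237722035840197377888292864, 114481515057741551880042390144, 29891934088703915048808047424, 6409259592413089839517170080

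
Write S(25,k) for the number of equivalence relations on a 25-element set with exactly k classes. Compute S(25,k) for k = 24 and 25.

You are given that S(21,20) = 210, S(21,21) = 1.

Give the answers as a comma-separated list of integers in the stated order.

300, 1

@22  (22,21):1·21+210→231, (22,22):0·22+1→1
@23  (23,22):1·22+231→253, (23,23):0·23+1→1
@24  (24,23):1·23+253→276, (24,24):0·24+1→1
@25  (25,24):1·24+276→300, (25,25):0·25+1→1
Read S(25,24) = 300, S(25,25) = 1.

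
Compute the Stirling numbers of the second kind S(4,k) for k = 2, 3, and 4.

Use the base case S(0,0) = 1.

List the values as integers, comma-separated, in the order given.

[1] T[1,1]:1*0+1=1
[2] T[2,1]:1*1+0=1 · T[2,2]:2*0+1=1
[3] T[3,1]:1*1+0=1 · T[3,2]:2*1+1=3 · T[3,3]:3*0+1=1
[4] T[4,2]:2*3+1=7 · T[4,3]:3*1+3=6 · T[4,4]:4*0+1=1
Read S(4,2) = 7, S(4,3) = 6, S(4,4) = 1.

7, 6, 1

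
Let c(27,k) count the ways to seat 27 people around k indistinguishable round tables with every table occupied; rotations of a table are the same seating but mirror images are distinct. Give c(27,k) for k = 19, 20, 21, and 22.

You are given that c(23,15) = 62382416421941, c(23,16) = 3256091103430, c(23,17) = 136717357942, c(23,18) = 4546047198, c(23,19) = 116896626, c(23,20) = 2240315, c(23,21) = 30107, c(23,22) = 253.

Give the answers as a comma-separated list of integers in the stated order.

1182329687817135, 40681506808800, 1145254303050, 25922927745

i=24: T(24,16)=62382416421941+23·3256091103430=137272511800831 | T(24,17)=3256091103430+23·136717357942=6400590336096 | T(24,18)=136717357942+23·4546047198=241276443496 | T(24,19)=4546047198+23·116896626=7234669596 | T(24,20)=116896626+23·2240315=168423871 | T(24,21)=2240315+23·30107=2932776 | T(24,22)=30107+23·253=35926
i=25: T(25,17)=137272511800831+24·6400590336096=290886679867135 | T(25,18)=6400590336096+24·241276443496=12191224980000 | T(25,19)=241276443496+24·7234669596=414908513800 | T(25,20)=7234669596+24·168423871=11276842500 | T(25,21)=168423871+24·2932776=238810495 | T(25,22)=2932776+24·35926=3795000
i=26: T(26,18)=290886679867135+25·12191224980000=595667304367135 | T(26,19)=12191224980000+25·414908513800=22563937825000 | T(26,20)=414908513800+25·11276842500=696829576300 | T(26,21)=11276842500+25·238810495=17247104875 | T(26,22)=238810495+25·3795000=333685495
i=27: T(27,19)=595667304367135+26·22563937825000=1182329687817135 | T(27,20)=22563937825000+26·696829576300=40681506808800 | T(27,21)=696829576300+26·17247104875=1145254303050 | T(27,22)=17247104875+26·333685495=25922927745
Read c(27,19) = 1182329687817135, c(27,20) = 40681506808800, c(27,21) = 1145254303050, c(27,22) = 25922927745.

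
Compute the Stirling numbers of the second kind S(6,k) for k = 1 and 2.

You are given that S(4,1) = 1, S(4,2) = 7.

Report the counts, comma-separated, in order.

@5  (5,1):1·1+0→1, (5,2):7·2+1→15
@6  (6,1):1·1+0→1, (6,2):15·2+1→31
Read S(6,1) = 1, S(6,2) = 31.

1, 31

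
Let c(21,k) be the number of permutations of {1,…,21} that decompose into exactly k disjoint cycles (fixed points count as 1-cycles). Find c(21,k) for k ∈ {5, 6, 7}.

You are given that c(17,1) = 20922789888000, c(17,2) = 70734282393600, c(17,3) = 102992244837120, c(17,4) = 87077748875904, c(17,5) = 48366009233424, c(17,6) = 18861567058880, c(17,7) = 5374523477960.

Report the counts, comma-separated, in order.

i=18: T(18,2)=20922789888000+17·70734282393600=1223405590579200 | T(18,3)=70734282393600+17·102992244837120=1821602444624640 | T(18,4)=102992244837120+17·87077748875904=1583313975727488 | T(18,5)=87077748875904+17·48366009233424=909299905844112 | T(18,6)=48366009233424+17·18861567058880=369012649234384 | T(18,7)=18861567058880+17·5374523477960=110228466184200
i=19: T(19,3)=1223405590579200+18·1821602444624640=34012249593822720 | T(19,4)=1821602444624640+18·1583313975727488=30321254007719424 | T(19,5)=1583313975727488+18·909299905844112=17950712280921504 | T(19,6)=909299905844112+18·369012649234384=7551527592063024 | T(19,7)=369012649234384+18·110228466184200=2353125040549984
i=20: T(20,4)=34012249593822720+19·30321254007719424=610116075740491776 | T(20,5)=30321254007719424+19·17950712280921504=371384787345228000 | T(20,6)=17950712280921504+19·7551527592063024=161429736530118960 | T(20,7)=7551527592063024+19·2353125040549984=52260903362512720
i=21: T(21,5)=610116075740491776+20·371384787345228000=8037811822645051776 | T(21,6)=371384787345228000+20·161429736530118960=3599979517947607200 | T(21,7)=161429736530118960+20·52260903362512720=1206647803780373360
Read c(21,5) = 8037811822645051776, c(21,6) = 3599979517947607200, c(21,7) = 1206647803780373360.

8037811822645051776, 3599979517947607200, 1206647803780373360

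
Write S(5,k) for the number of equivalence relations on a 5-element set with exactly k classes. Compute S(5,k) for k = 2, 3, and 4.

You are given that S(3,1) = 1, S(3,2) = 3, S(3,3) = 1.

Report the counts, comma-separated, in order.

15, 25, 10

row 4: T[4][1]=1·1+0=1  T[4][2]=2·3+1=7  T[4][3]=3·1+3=6  T[4][4]=4·0+1=1
row 5: T[5][2]=2·7+1=15  T[5][3]=3·6+7=25  T[5][4]=4·1+6=10
Read S(5,2) = 15, S(5,3) = 25, S(5,4) = 10.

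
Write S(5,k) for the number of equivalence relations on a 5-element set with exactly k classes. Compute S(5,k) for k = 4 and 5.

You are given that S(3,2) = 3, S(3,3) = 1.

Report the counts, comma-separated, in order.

10, 1

r4: T_4,3=3×1+3=6; T_4,4=4×0+1=1
r5: T_5,4=4×1+6=10; T_5,5=5×0+1=1
Read S(5,4) = 10, S(5,5) = 1.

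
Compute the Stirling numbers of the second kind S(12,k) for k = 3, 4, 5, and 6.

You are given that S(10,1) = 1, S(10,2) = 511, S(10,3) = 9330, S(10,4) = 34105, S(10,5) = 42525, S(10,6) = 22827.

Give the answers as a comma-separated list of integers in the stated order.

86526, 611501, 1379400, 1323652

[11] T[11,2]:2*511+1=1023 · T[11,3]:3*9330+511=28501 · T[11,4]:4*34105+9330=145750 · T[11,5]:5*42525+34105=246730 · T[11,6]:6*22827+42525=179487
[12] T[12,3]:3*28501+1023=86526 · T[12,4]:4*145750+28501=611501 · T[12,5]:5*246730+145750=1379400 · T[12,6]:6*179487+246730=1323652
Read S(12,3) = 86526, S(12,4) = 611501, S(12,5) = 1379400, S(12,6) = 1323652.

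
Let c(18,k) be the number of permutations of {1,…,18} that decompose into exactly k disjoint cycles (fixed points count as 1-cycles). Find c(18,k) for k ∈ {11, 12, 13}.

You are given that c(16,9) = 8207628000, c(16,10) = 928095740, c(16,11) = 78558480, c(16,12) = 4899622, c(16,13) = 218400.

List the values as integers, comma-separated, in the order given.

r17: T_17,10=16×928095740+8207628000=23057159840; T_17,11=16×78558480+928095740=2185031420; T_17,12=16×4899622+78558480=156952432; T_17,13=16×218400+4899622=8394022
r18: T_18,11=17×2185031420+23057159840=60202693980; T_18,12=17×156952432+2185031420=4853222764; T_18,13=17×8394022+156952432=299650806
Read c(18,11) = 60202693980, c(18,12) = 4853222764, c(18,13) = 299650806.

60202693980, 4853222764, 299650806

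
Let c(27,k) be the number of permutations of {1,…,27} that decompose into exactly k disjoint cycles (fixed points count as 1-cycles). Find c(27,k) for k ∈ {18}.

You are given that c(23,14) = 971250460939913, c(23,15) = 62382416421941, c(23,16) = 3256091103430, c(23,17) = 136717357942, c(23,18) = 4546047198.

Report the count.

28460103232088385

row 24: T[24][15]=23·62382416421941+971250460939913=2406046038644556  T[24][16]=23·3256091103430+62382416421941=137272511800831  T[24][17]=23·136717357942+3256091103430=6400590336096  T[24][18]=23·4546047198+136717357942=241276443496
row 25: T[25][16]=24·137272511800831+2406046038644556=5700586321864500  T[25][17]=24·6400590336096+137272511800831=290886679867135  T[25][18]=24·241276443496+6400590336096=12191224980000
row 26: T[26][17]=25·290886679867135+5700586321864500=12972753318542875  T[26][18]=25·12191224980000+290886679867135=595667304367135
row 27: T[27][18]=26·595667304367135+12972753318542875=28460103232088385
Read c(27,18) = 28460103232088385.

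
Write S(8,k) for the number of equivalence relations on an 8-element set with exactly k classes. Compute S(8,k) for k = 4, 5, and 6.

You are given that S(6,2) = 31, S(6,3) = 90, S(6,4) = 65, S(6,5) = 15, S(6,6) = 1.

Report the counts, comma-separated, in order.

1701, 1050, 266

[7] T[7,3]:3*90+31=301 · T[7,4]:4*65+90=350 · T[7,5]:5*15+65=140 · T[7,6]:6*1+15=21
[8] T[8,4]:4*350+301=1701 · T[8,5]:5*140+350=1050 · T[8,6]:6*21+140=266
Read S(8,4) = 1701, S(8,5) = 1050, S(8,6) = 266.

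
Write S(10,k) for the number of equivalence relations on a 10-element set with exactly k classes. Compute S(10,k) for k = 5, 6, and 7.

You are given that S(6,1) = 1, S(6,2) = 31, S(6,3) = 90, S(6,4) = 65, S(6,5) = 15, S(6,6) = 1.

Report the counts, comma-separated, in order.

r7: T_7,2=2×31+1=63; T_7,3=3×90+31=301; T_7,4=4×65+90=350; T_7,5=5×15+65=140; T_7,6=6×1+15=21; T_7,7=7×0+1=1
r8: T_8,3=3×301+63=966; T_8,4=4×350+301=1701; T_8,5=5×140+350=1050; T_8,6=6×21+140=266; T_8,7=7×1+21=28
r9: T_9,4=4×1701+966=7770; T_9,5=5×1050+1701=6951; T_9,6=6×266+1050=2646; T_9,7=7×28+266=462
r10: T_10,5=5×6951+7770=42525; T_10,6=6×2646+6951=22827; T_10,7=7×462+2646=5880
Read S(10,5) = 42525, S(10,6) = 22827, S(10,7) = 5880.

42525, 22827, 5880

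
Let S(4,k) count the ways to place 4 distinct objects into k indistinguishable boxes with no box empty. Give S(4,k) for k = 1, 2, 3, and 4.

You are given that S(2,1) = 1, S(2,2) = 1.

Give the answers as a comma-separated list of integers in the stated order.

1, 7, 6, 1

i=3: T(3,1)=0+1·1=1 | T(3,2)=1+2·1=3 | T(3,3)=1+3·0=1
i=4: T(4,1)=0+1·1=1 | T(4,2)=1+2·3=7 | T(4,3)=3+3·1=6 | T(4,4)=1+4·0=1
Read S(4,1) = 1, S(4,2) = 7, S(4,3) = 6, S(4,4) = 1.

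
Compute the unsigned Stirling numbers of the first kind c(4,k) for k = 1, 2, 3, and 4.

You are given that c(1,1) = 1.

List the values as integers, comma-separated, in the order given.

row 2: T[2][1]=1·1+0=1  T[2][2]=1·0+1=1
row 3: T[3][1]=2·1+0=2  T[3][2]=2·1+1=3  T[3][3]=2·0+1=1
row 4: T[4][1]=3·2+0=6  T[4][2]=3·3+2=11  T[4][3]=3·1+3=6  T[4][4]=3·0+1=1
Read c(4,1) = 6, c(4,2) = 11, c(4,3) = 6, c(4,4) = 1.

6, 11, 6, 1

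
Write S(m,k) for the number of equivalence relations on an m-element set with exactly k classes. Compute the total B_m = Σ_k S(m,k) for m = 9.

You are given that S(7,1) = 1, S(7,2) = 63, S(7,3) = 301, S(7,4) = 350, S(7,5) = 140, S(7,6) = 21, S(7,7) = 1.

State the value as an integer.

21147

r8: T_8,1=1×1+0=1; T_8,2=2×63+1=127; T_8,3=3×301+63=966; T_8,4=4×350+301=1701; T_8,5=5×140+350=1050; T_8,6=6×21+140=266; T_8,7=7×1+21=28; T_8,8=8×0+1=1
r9: T_9,1=1×1+0=1; T_9,2=2×127+1=255; T_9,3=3×966+127=3025; T_9,4=4×1701+966=7770; T_9,5=5×1050+1701=6951; T_9,6=6×266+1050=2646; T_9,7=7×28+266=462; T_9,8=8×1+28=36; T_9,9=9×0+1=1
B_9 = ΣS(9,k) = 1+255+3025+7770+6951+2646+462+36+1 = 21147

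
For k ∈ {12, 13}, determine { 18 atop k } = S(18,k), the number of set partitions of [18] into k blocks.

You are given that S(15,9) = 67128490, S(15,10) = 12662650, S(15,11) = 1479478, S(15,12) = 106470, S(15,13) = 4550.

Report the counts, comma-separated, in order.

1256328866, 125854638

@16  (16,10):12662650·10+67128490→193754990, (16,11):1479478·11+12662650→28936908, (16,12):106470·12+1479478→2757118, (16,13):4550·13+106470→165620
@17  (17,11):28936908·11+193754990→512060978, (17,12):2757118·12+28936908→62022324, (17,13):165620·13+2757118→4910178
@18  (18,12):62022324·12+512060978→1256328866, (18,13):4910178·13+62022324→125854638
Read S(18,12) = 1256328866, S(18,13) = 125854638.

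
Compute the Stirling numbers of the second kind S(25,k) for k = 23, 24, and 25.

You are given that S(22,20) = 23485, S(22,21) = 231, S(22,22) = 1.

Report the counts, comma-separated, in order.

40250, 300, 1

@23  (23,21):231·21+23485→28336, (23,22):1·22+231→253, (23,23):0·23+1→1
@24  (24,22):253·22+28336→33902, (24,23):1·23+253→276, (24,24):0·24+1→1
@25  (25,23):276·23+33902→40250, (25,24):1·24+276→300, (25,25):0·25+1→1
Read S(25,23) = 40250, S(25,24) = 300, S(25,25) = 1.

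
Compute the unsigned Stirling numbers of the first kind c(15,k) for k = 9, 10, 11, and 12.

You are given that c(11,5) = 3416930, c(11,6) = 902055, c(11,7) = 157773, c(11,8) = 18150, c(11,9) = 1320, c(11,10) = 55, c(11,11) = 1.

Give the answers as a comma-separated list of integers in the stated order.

368411615, 37312275, 2749747, 143325

@12  (12,6):902055·11+3416930→13339535, (12,7):157773·11+902055→2637558, (12,8):18150·11+157773→357423, (12,9):1320·11+18150→32670, (12,10):55·11+1320→1925, (12,11):1·11+55→66, (12,12):0·11+1→1
@13  (13,7):2637558·12+13339535→44990231, (13,8):357423·12+2637558→6926634, (13,9):32670·12+357423→749463, (13,10):1925·12+32670→55770, (13,11):66·12+1925→2717, (13,12):1·12+66→78
@14  (14,8):6926634·13+44990231→135036473, (14,9):749463·13+6926634→16669653, (14,10):55770·13+749463→1474473, (14,11):2717·13+55770→91091, (14,12):78·13+2717→3731
@15  (15,9):16669653·14+135036473→368411615, (15,10):1474473·14+16669653→37312275, (15,11):91091·14+1474473→2749747, (15,12):3731·14+91091→143325
Read c(15,9) = 368411615, c(15,10) = 37312275, c(15,11) = 2749747, c(15,12) = 143325.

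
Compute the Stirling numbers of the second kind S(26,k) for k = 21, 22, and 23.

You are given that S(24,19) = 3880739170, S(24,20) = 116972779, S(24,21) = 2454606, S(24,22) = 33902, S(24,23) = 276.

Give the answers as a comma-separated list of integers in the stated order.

i=25: T(25,20)=3880739170+20·116972779=6220194750 | T(25,21)=116972779+21·2454606=168519505 | T(25,22)=2454606+22·33902=3200450 | T(25,23)=33902+23·276=40250
i=26: T(26,21)=6220194750+21·168519505=9759104355 | T(26,22)=168519505+22·3200450=238929405 | T(26,23)=3200450+23·40250=4126200
Read S(26,21) = 9759104355, S(26,22) = 238929405, S(26,23) = 4126200.

9759104355, 238929405, 4126200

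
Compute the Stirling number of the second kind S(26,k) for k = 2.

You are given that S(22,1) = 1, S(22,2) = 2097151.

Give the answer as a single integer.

row 23: T[23][1]=1·1+0=1  T[23][2]=2·2097151+1=4194303
row 24: T[24][1]=1·1+0=1  T[24][2]=2·4194303+1=8388607
row 25: T[25][1]=1·1+0=1  T[25][2]=2·8388607+1=16777215
row 26: T[26][2]=2·16777215+1=33554431
Read S(26,2) = 33554431.

33554431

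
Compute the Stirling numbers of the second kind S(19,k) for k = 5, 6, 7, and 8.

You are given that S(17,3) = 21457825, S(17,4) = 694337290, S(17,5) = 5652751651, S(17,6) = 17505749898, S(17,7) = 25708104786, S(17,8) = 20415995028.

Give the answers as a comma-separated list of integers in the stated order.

i=18: T(18,4)=21457825+4·694337290=2798806985 | T(18,5)=694337290+5·5652751651=28958095545 | T(18,6)=5652751651+6·17505749898=110687251039 | T(18,7)=17505749898+7·25708104786=197462483400 | T(18,8)=25708104786+8·20415995028=189036065010
i=19: T(19,5)=2798806985+5·28958095545=147589284710 | T(19,6)=28958095545+6·110687251039=693081601779 | T(19,7)=110687251039+7·197462483400=1492924634839 | T(19,8)=197462483400+8·189036065010=1709751003480
Read S(19,5) = 147589284710, S(19,6) = 693081601779, S(19,7) = 1492924634839, S(19,8) = 1709751003480.

147589284710, 693081601779, 1492924634839, 1709751003480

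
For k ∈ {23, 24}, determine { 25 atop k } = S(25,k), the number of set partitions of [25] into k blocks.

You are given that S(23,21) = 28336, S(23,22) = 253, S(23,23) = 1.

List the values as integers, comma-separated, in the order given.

i=24: T(24,22)=28336+22·253=33902 | T(24,23)=253+23·1=276 | T(24,24)=1+24·0=1
i=25: T(25,23)=33902+23·276=40250 | T(25,24)=276+24·1=300
Read S(25,23) = 40250, S(25,24) = 300.

40250, 300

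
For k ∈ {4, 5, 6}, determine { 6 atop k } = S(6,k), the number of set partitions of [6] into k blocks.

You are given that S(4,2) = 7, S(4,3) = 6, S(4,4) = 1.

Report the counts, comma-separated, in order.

@5  (5,3):6·3+7→25, (5,4):1·4+6→10, (5,5):0·5+1→1
@6  (6,4):10·4+25→65, (6,5):1·5+10→15, (6,6):0·6+1→1
Read S(6,4) = 65, S(6,5) = 15, S(6,6) = 1.

65, 15, 1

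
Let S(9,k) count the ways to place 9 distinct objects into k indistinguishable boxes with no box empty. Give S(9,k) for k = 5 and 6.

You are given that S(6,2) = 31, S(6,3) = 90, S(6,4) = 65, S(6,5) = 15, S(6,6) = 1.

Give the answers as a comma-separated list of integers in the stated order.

r7: T_7,3=3×90+31=301; T_7,4=4×65+90=350; T_7,5=5×15+65=140; T_7,6=6×1+15=21
r8: T_8,4=4×350+301=1701; T_8,5=5×140+350=1050; T_8,6=6×21+140=266
r9: T_9,5=5×1050+1701=6951; T_9,6=6×266+1050=2646
Read S(9,5) = 6951, S(9,6) = 2646.

6951, 2646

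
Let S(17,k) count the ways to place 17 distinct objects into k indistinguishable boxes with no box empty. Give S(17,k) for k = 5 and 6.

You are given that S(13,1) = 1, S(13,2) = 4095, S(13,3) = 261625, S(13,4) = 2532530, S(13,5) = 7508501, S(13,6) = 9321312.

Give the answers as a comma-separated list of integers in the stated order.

5652751651, 17505749898

r14: T_14,2=2×4095+1=8191; T_14,3=3×261625+4095=788970; T_14,4=4×2532530+261625=10391745; T_14,5=5×7508501+2532530=40075035; T_14,6=6×9321312+7508501=63436373
r15: T_15,3=3×788970+8191=2375101; T_15,4=4×10391745+788970=42355950; T_15,5=5×40075035+10391745=210766920; T_15,6=6×63436373+40075035=420693273
r16: T_16,4=4×42355950+2375101=171798901; T_16,5=5×210766920+42355950=1096190550; T_16,6=6×420693273+210766920=2734926558
r17: T_17,5=5×1096190550+171798901=5652751651; T_17,6=6×2734926558+1096190550=17505749898
Read S(17,5) = 5652751651, S(17,6) = 17505749898.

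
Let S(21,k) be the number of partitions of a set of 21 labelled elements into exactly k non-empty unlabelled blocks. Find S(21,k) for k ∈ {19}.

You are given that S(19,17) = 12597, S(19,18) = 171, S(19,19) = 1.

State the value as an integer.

19285

row 20: T[20][18]=18·171+12597=15675  T[20][19]=19·1+171=190
row 21: T[21][19]=19·190+15675=19285
Read S(21,19) = 19285.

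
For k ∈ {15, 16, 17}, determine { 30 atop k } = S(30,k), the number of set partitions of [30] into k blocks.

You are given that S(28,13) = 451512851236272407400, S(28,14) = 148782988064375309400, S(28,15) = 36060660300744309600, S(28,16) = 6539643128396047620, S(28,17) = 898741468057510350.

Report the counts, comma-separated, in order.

12879868072770626040000, 2940812098256837097720, 511605167806434372210

row 29: T[29][14]=14·148782988064375309400+451512851236272407400=2534474684137526739000  T[29][15]=15·36060660300744309600+148782988064375309400=689692892575539953400  T[29][16]=16·6539643128396047620+36060660300744309600=140694950355081071520  T[29][17]=17·898741468057510350+6539643128396047620=21818248085373723570
row 30: T[30][15]=15·689692892575539953400+2534474684137526739000=12879868072770626040000  T[30][16]=16·140694950355081071520+689692892575539953400=2940812098256837097720  T[30][17]=17·21818248085373723570+140694950355081071520=511605167806434372210
Read S(30,15) = 12879868072770626040000, S(30,16) = 2940812098256837097720, S(30,17) = 511605167806434372210.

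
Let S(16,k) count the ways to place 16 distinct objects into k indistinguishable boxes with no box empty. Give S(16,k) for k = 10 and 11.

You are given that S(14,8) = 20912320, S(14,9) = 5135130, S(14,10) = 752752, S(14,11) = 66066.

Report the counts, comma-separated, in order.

i=15: T(15,9)=20912320+9·5135130=67128490 | T(15,10)=5135130+10·752752=12662650 | T(15,11)=752752+11·66066=1479478
i=16: T(16,10)=67128490+10·12662650=193754990 | T(16,11)=12662650+11·1479478=28936908
Read S(16,10) = 193754990, S(16,11) = 28936908.

193754990, 28936908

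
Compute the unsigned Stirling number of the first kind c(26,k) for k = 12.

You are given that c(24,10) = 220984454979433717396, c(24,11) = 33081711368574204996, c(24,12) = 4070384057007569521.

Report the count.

r25: T_25,11=24×33081711368574204996+220984454979433717396=1014945527825214637300; T_25,12=24×4070384057007569521+33081711368574204996=130770928736755873500
r26: T_26,12=25×130770928736755873500+1014945527825214637300=4284218746244111474800
Read c(26,12) = 4284218746244111474800.

4284218746244111474800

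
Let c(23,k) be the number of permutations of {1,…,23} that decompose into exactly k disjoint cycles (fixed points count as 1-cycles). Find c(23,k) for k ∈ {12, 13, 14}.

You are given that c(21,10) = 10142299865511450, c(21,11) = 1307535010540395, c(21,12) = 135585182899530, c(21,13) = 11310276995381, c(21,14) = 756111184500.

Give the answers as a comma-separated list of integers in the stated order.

r22: T_22,11=21×1307535010540395+10142299865511450=37600535086859745; T_22,12=21×135585182899530+1307535010540395=4154823851430525; T_22,13=21×11310276995381+135585182899530=373100999802531; T_22,14=21×756111184500+11310276995381=27188611869881
r23: T_23,12=22×4154823851430525+37600535086859745=129006659818331295; T_23,13=22×373100999802531+4154823851430525=12363045847086207; T_23,14=22×27188611869881+373100999802531=971250460939913
Read c(23,12) = 129006659818331295, c(23,13) = 12363045847086207, c(23,14) = 971250460939913.

129006659818331295, 12363045847086207, 971250460939913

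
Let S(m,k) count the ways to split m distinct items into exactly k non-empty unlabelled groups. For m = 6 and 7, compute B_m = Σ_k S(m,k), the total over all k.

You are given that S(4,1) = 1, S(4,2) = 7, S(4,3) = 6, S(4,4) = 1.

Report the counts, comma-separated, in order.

203, 877

i=5: T(5,1)=0+1·1=1 | T(5,2)=1+2·7=15 | T(5,3)=7+3·6=25 | T(5,4)=6+4·1=10 | T(5,5)=1+5·0=1
i=6: T(6,1)=0+1·1=1 | T(6,2)=1+2·15=31 | T(6,3)=15+3·25=90 | T(6,4)=25+4·10=65 | T(6,5)=10+5·1=15 | T(6,6)=1+6·0=1
i=7: T(7,1)=0+1·1=1 | T(7,2)=1+2·31=63 | T(7,3)=31+3·90=301 | T(7,4)=90+4·65=350 | T(7,5)=65+5·15=140 | T(7,6)=15+6·1=21 | T(7,7)=1+7·0=1
B_6 = ΣS(6,k) = 1+31+90+65+15+1 = 203
B_7 = ΣS(7,k) = 1+63+301+350+140+21+1 = 877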